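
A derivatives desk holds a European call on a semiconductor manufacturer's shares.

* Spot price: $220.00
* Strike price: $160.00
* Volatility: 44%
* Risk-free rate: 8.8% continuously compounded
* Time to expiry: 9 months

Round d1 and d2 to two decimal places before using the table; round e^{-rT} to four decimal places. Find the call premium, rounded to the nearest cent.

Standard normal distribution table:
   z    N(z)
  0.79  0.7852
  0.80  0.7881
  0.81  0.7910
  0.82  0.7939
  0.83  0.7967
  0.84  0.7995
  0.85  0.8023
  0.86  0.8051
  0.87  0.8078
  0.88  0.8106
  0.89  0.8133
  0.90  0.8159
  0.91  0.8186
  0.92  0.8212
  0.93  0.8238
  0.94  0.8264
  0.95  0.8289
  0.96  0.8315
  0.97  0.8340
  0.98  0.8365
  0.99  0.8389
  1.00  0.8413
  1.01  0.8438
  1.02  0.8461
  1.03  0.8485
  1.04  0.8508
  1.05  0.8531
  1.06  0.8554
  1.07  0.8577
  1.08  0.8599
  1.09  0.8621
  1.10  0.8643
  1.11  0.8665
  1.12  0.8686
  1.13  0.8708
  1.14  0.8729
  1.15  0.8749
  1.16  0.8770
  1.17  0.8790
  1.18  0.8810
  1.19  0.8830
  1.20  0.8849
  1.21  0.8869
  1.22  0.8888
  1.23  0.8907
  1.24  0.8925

$75.77

σ√T = 0.44·√0.75 = 0.3811
ln(S/K) + (r + σ²/2)T = ln(220/160) + (0.088 + 0.44²/2)·0.75 = 0.3185 + 0.1386 = 0.4571
d₁ = 0.4571 / 0.3811 = 1.1995 → 1.20
d₂ = d₁ − σ√T = 1.1995 − 0.3811 = 0.8184 → 0.82
exp(−rT) = exp(−0.088·0.75) = 0.9361
C = 220·N(1.20) − 160·0.9361·N(0.82) = 220·0.8849 − 160·0.9361·0.7939 = 194.6780 − 118.9072 = 75.7708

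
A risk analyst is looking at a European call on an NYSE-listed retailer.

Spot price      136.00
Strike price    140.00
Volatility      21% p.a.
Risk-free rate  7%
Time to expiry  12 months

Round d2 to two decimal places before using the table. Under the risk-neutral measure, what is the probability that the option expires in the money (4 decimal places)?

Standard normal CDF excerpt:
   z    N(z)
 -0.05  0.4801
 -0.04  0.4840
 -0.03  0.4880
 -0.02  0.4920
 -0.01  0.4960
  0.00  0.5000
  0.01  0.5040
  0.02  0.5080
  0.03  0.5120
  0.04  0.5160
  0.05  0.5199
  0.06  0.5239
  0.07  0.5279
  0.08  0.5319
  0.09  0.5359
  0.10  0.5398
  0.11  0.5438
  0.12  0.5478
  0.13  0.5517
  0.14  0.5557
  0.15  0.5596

0.5359

T = 1;  σ√T = 0.2100
d₁ = [ln(136/140) + (0.07 + 0.21²/2)·1] / 0.2100 = [-0.0290 + 0.0921] / 0.2100 = 0.3003 which rounds to 0.30
d₂ = d₁ − σ√T = 0.3003 − 0.2100 = 0.0903 which rounds to 0.09
Risk-neutral Pr[S_T > K] = N(d₂) = N(0.09) = 0.5359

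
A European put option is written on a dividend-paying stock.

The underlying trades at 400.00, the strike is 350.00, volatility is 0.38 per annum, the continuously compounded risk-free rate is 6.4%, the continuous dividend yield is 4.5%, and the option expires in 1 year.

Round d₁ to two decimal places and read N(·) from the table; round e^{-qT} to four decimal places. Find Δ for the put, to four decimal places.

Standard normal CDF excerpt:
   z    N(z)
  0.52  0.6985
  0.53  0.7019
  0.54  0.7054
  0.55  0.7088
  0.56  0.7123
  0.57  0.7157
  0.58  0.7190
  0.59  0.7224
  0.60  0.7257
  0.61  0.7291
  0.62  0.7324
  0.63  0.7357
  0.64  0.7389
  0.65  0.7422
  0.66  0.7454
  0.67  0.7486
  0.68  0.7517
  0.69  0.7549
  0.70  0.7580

σ√T = 0.38·√1 = 0.3800
d₁ = [ln(400/350) + (0.064 − 0.045 + 0.38²/2)·1] / 0.3800 = [0.1335 + 0.0912] / 0.3800 = 0.5914 which rounds to 0.59
N(d₁) = N(0.59) = 0.7224
Δ_put = e^(−qT)·(N(d₁) − 1) = 0.9560·(0.7224 − 1) = -0.2654

-0.2654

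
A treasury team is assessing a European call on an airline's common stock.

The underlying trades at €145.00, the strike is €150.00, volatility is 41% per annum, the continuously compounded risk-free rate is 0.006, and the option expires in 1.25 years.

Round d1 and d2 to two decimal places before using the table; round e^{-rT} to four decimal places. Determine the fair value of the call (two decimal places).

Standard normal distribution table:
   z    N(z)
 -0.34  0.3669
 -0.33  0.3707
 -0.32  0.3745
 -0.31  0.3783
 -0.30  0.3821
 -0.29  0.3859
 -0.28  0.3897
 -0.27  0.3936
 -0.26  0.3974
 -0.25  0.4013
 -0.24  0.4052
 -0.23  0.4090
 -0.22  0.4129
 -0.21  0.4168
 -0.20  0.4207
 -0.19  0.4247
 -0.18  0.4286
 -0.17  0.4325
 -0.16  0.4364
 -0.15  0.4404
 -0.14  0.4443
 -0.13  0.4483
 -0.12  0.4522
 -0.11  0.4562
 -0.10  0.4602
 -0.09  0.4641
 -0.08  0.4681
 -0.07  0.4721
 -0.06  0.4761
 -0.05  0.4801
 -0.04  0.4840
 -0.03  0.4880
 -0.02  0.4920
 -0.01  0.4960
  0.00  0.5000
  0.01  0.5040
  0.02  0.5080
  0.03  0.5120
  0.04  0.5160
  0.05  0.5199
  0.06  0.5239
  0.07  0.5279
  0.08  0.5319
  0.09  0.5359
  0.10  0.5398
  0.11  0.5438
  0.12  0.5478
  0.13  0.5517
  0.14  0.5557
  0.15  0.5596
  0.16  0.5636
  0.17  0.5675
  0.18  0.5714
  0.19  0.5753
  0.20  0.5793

€24.84

T = 1.25;  σ√T = 0.4584
d₁ = [ln(145/150) + (0.006 + 0.41²/2)·1.25] / 0.4584 = [-0.0339 + 0.1126] / 0.4584 = 0.1716 → 0.17
d₂ = d₁ − σ√T = 0.1716 − 0.4584 = -0.2868 → -0.29
e^(−rT) = e^(−0.006·1.25) = 0.9925
N(d₁) = N(0.17) = 0.5675;  N(d₂) = N(-0.29) = 0.3859
C = 145·0.5675 − 150·0.9925·0.3859 = 82.2875 − 57.4509 = 24.8366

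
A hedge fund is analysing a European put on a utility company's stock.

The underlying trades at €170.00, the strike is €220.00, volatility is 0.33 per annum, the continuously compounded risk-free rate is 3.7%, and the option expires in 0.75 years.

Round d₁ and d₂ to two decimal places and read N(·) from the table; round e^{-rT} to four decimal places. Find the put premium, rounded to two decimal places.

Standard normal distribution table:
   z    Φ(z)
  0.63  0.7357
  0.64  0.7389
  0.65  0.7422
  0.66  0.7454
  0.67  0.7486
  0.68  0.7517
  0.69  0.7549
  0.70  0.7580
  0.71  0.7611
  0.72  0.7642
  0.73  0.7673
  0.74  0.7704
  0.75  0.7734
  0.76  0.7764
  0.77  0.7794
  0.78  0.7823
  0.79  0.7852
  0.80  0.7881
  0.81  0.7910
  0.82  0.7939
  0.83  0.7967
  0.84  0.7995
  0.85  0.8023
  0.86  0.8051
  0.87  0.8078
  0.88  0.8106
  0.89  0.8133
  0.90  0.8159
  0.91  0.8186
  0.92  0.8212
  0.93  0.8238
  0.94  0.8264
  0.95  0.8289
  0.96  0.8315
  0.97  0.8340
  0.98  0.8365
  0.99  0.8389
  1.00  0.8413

€50.64

T = 0.75;  σ√T = 0.2858
d₁ = [ln(170/220) + (0.037 + ½·0.33²)·0.75] / (σ√T) = (-0.2578 + 0.0686) / 0.2858 = -0.6622 ⇒ -0.66
d₂ = -0.6622 − 0.2858 = -0.9480 ⇒ -0.95
exp(−rT) = exp(−0.037·0.75) = 0.9726
N(−d₂) = N(0.95) = 0.8289;  N(−d₁) = N(0.66) = 0.7454
P = 220·0.9726·0.8289 − 170·0.7454 = 177.3614 − 126.7180 = 50.6434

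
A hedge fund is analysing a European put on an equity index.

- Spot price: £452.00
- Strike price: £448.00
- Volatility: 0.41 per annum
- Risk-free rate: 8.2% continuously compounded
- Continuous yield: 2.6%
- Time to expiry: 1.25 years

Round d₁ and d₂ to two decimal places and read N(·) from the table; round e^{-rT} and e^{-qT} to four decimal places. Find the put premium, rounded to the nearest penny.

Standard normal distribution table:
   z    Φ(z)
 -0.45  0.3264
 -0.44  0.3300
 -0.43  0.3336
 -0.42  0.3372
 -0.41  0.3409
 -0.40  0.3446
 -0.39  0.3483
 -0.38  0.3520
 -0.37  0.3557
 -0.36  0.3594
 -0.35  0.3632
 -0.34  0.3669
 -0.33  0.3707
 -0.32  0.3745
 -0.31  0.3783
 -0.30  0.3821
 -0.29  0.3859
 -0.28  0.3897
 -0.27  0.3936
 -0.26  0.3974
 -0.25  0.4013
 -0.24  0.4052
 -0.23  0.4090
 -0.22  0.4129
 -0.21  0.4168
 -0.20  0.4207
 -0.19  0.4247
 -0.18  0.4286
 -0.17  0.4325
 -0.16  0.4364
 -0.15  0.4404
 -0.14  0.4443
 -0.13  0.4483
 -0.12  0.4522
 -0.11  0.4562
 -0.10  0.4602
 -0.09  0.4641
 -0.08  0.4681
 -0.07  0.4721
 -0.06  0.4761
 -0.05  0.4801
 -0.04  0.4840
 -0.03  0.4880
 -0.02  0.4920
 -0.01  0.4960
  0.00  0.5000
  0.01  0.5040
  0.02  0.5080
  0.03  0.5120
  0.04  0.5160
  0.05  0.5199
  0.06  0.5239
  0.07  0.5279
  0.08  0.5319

σ√T = 0.41·√1.25 = 0.4584
d₁ = [ln(452/448) + (0.082 − 0.026 + ½·0.41²)·1.25] / (σ√T) = (0.0089 + 0.1751) / 0.4584 = 0.4013 which rounds to 0.40
d₂ = 0.4013 − 0.4584 = -0.0571 which rounds to -0.06
exp(−qT) = exp(−0.026·1.25) = 0.9680;  exp(−rT) = exp(−0.082·1.25) = 0.9026
N(−d₂) = N(0.06) = 0.5239;  N(−d₁) = N(-0.40) = 0.3446
P = 448·0.9026·0.5239 − 452·0.9680·0.3446 = 211.8467 − 150.7749 = 61.0718

£61.07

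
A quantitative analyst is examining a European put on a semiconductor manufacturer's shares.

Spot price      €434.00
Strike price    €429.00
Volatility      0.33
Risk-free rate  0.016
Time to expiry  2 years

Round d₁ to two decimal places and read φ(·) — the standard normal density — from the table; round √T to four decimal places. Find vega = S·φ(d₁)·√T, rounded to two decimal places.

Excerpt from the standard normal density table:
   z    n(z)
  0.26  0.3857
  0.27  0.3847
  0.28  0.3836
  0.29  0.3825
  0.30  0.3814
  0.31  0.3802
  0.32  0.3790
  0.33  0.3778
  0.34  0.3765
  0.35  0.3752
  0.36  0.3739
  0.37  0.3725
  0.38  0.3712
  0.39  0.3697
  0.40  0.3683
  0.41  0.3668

σ√T = 0.33 × 1.4142 = 0.4667
ln(S/K) + (r + σ²/2)T = ln(434/429) + (0.016 + 0.33²/2)·2 = 0.0116 + 0.1409 = 0.1525
d₁ = 0.1525 / 0.4667 = 0.3267 which rounds to 0.33
√T = √2 = 1.4142
φ(d₁) = φ(0.33) = 0.3778
vega = S·φ(d₁)·√T = 434·0.3778·1.4142 = 231.8796

231.88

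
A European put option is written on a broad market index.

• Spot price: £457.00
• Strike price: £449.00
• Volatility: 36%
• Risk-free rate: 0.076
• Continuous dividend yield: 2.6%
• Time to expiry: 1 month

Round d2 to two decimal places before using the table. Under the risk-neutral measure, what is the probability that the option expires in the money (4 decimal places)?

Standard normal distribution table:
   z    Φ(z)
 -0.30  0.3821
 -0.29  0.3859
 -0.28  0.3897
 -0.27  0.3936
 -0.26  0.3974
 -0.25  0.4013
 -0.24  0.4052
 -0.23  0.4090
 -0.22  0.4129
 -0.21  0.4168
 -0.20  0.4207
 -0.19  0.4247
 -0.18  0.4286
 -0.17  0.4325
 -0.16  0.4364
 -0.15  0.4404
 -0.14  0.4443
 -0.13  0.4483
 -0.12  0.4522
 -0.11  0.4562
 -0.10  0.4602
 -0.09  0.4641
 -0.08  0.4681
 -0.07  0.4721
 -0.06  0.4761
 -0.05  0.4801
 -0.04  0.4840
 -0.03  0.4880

0.4364

T = 0.08333;  σ√T = 0.1039
ln(S/K) + (r − q + σ²/2)T = ln(457/449) + (0.076 − 0.026 + 0.36²/2)·0.08333 = 0.0177 + 0.0096 = 0.0272
d₁ = 0.0272 / 0.1039 = 0.2620 → 0.26
d₂ = d₁ − σ√T = 0.2620 − 0.1039 = 0.1581 → 0.16
Pr(exercise) under Q = N(−d₂) = N(-0.16) = 0.4364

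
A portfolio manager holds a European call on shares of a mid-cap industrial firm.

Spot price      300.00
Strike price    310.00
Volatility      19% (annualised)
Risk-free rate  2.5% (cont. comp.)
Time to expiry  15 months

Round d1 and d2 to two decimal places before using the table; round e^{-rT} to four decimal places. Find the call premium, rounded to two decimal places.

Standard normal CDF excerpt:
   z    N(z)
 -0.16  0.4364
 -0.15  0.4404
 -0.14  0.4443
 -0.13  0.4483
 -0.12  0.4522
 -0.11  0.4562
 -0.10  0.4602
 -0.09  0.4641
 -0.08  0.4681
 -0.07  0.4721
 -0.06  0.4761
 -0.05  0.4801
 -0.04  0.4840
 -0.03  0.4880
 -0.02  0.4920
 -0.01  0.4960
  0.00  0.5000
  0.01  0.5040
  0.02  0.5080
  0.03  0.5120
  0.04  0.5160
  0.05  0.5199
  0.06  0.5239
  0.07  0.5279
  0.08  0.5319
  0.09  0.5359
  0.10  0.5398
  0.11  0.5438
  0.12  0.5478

σ√T = 0.19 × 1.1180 = 0.2124
d₁ = [ln(300/310) + (0.025 + 0.19²/2)·1.25] / 0.2124 = [-0.0328 + 0.0538] / 0.2124 = 0.0990 ⇒ 0.10
d₂ = d₁ − σ√T = 0.0990 − 0.2124 = -0.1135 ⇒ -0.11
e^(−rT) = e^(−0.025·1.25) = 0.9692
N(d₁) = N(0.10) = 0.5398;  N(d₂) = N(-0.11) = 0.4562
C = 300·0.5398 − 310·0.9692·0.4562 = 161.9400 − 137.0662 = 24.8738

24.87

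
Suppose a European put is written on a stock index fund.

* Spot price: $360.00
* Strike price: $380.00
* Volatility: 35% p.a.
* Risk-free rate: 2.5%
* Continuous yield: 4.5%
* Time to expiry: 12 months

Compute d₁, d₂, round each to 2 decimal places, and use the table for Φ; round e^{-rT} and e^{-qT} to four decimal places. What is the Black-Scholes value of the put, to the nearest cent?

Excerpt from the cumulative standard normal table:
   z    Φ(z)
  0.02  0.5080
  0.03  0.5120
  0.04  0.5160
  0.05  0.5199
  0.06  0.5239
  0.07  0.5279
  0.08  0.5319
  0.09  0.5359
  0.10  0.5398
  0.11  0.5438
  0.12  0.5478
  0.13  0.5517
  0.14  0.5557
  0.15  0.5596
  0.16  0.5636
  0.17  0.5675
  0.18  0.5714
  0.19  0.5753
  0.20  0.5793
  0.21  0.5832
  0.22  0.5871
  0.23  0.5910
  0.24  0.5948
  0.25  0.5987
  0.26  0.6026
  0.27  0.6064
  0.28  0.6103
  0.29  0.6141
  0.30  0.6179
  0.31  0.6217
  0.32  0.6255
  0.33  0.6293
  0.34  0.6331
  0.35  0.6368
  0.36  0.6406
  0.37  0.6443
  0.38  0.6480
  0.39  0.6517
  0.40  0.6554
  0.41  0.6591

T = 1;  σ√T = 0.3500
ln(S/K) + (r − q + σ²/2)T = ln(360/380) + (0.025 − 0.045 + 0.35²/2)·1 = -0.0541 + 0.0412 = -0.0128
d₁ = -0.0128 / 0.3500 = -0.0366 ≈ -0.04
d₂ = d₁ − σ√T = -0.0366 − 0.3500 = -0.3866 ≈ -0.39
e^(−qT) = e^(−0.045·1) = 0.9560;  e^(−rT) = e^(−0.025·1) = 0.9753
N(−d₂) = N(0.39) = 0.6517;  N(−d₁) = N(0.04) = 0.5160
P = 380·0.9753·0.6517 − 360·0.9560·0.5160 = 241.5291 − 177.5866 = 63.9426

$63.94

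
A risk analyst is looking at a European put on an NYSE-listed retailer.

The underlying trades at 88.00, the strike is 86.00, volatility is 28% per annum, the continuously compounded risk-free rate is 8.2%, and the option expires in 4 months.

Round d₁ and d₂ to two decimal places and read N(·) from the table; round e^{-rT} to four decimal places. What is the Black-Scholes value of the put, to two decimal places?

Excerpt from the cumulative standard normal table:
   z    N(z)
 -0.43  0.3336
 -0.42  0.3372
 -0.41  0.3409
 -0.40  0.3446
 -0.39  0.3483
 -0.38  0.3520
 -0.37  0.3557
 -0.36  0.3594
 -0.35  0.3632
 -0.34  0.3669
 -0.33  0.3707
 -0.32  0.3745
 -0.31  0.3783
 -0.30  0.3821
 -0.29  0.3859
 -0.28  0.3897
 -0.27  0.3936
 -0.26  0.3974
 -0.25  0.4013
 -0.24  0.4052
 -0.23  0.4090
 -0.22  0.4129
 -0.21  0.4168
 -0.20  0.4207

3.57

T = 0.3333;  σ√T = 0.1617
d₁ = [ln(88/86) + (0.082 + ½·0.28²)·0.3333] / (σ√T) = (0.0230 + 0.0404) / 0.1617 = 0.3921 → 0.39
d₂ = 0.3921 − 0.1617 = 0.2305 → 0.23
exp(−rT) = exp(−0.082·0.3333) = 0.9730
P = 86·0.9730·N(-0.23) − 88·N(-0.39) = 86·0.9730·0.4090 − 88·0.3483 = 34.2243 − 30.6504 = 3.5739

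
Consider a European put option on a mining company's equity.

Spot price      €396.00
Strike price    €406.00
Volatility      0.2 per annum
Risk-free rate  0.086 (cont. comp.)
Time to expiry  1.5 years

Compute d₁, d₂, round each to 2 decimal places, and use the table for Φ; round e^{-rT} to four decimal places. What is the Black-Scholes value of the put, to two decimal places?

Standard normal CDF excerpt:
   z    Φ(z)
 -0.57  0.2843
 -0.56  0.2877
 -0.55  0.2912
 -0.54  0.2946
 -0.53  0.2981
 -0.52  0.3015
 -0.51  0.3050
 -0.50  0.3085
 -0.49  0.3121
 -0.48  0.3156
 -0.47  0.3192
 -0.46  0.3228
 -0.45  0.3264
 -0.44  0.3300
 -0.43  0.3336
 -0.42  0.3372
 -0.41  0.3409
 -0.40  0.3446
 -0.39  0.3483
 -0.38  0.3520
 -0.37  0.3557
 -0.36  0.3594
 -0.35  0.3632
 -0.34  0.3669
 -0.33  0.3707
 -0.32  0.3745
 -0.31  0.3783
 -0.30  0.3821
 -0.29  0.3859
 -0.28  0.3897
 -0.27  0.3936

σ√T = 0.2·√1.5 = 0.2449
d₁ = [ln(396/406) + (0.086 + 0.2²/2)·1.5] / 0.2449 = [-0.0249 + 0.1590] / 0.2449 = 0.5473 → 0.55
d₂ = d₁ − σ√T = 0.5473 − 0.2449 = 0.3024 → 0.30
exp(−rT) = exp(−0.086·1.5) = 0.8790
N(−d₂) = N(-0.30) = 0.3821;  N(−d₁) = N(-0.55) = 0.2912
P = 406·0.8790·0.3821 − 396·0.2912 = 136.3616 − 115.3152 = 21.0464

€21.05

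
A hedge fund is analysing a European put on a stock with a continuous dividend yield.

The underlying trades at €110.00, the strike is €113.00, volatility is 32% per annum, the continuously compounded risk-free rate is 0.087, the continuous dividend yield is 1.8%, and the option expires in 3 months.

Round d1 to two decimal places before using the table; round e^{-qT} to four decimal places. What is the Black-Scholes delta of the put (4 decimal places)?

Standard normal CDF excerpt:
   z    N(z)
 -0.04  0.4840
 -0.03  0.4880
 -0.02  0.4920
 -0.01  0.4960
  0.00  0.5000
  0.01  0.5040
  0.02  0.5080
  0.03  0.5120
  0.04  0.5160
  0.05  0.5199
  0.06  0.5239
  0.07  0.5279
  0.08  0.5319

-0.4898

T = 0.25;  σ√T = 0.1600
d₁ = [ln(110/113) + (0.087 − 0.018 + 0.32²/2)·0.25] / 0.1600 = [-0.0269 + 0.0301] / 0.1600 = 0.0196 ⇒ 0.02
N(d₁) = N(0.02) = 0.5080
Δ_put = exp(−qT)·(N(d₁) − 1) = 0.9955·(0.5080 − 1) = -0.4898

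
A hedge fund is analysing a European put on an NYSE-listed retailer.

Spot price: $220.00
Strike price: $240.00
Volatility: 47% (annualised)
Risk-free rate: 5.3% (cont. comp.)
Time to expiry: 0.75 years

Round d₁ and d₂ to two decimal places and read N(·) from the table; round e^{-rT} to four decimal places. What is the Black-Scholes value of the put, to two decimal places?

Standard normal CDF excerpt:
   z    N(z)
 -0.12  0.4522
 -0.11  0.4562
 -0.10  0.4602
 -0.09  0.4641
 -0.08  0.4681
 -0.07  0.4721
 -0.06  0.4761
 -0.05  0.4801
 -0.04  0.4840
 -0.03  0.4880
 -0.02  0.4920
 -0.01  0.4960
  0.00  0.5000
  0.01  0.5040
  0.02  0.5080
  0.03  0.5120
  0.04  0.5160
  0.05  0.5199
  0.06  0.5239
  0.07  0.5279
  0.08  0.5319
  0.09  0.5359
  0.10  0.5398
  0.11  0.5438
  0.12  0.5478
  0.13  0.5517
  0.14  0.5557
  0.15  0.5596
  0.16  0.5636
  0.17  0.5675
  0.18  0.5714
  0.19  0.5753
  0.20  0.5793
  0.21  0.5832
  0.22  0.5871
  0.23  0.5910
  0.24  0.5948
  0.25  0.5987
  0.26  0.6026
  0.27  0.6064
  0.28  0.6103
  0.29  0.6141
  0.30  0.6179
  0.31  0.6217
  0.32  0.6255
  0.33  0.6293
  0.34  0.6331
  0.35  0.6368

σ√T = 0.47·√0.75 = 0.4070
d₁ = [ln(220/240) + (0.053 + 0.47²/2)·0.75] / 0.4070 = [-0.0870 + 0.1226] / 0.4070 = 0.0874 ≈ 0.09
d₂ = d₁ − σ√T = 0.0874 − 0.4070 = -0.3196 ≈ -0.32
e^(−rT) = e^(−0.053·0.75) = 0.9610
N(−d₂) = N(0.32) = 0.6255;  N(−d₁) = N(-0.09) = 0.4641
P = 240·0.9610·0.6255 − 220·0.4641 = 144.2653 − 102.1020 = 42.1633

$42.16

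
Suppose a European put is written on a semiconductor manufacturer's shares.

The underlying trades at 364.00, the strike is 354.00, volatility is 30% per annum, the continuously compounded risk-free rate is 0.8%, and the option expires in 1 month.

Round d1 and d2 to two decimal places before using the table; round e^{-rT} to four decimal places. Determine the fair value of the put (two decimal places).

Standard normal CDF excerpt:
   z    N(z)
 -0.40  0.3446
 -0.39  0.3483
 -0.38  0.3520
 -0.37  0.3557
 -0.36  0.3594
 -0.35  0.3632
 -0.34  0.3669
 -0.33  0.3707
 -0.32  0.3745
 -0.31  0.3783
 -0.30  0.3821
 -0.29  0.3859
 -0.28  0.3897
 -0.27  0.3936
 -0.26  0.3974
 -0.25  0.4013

T = 0.08333;  σ√T = 0.0866
d₁ = [ln(364/354) + (0.008 + 0.3²/2)·0.08333] / 0.0866 = [0.0279 + 0.0044] / 0.0866 = 0.3727 ≈ 0.37
d₂ = d₁ − σ√T = 0.3727 − 0.0866 = 0.2861 ≈ 0.29
exp(−rT) = exp(−0.008·0.08333) = 0.9993
P = 354·0.9993·N(-0.29) − 364·N(-0.37) = 354·0.9993·0.3859 − 364·0.3557 = 136.5130 − 129.4748 = 7.0382

7.04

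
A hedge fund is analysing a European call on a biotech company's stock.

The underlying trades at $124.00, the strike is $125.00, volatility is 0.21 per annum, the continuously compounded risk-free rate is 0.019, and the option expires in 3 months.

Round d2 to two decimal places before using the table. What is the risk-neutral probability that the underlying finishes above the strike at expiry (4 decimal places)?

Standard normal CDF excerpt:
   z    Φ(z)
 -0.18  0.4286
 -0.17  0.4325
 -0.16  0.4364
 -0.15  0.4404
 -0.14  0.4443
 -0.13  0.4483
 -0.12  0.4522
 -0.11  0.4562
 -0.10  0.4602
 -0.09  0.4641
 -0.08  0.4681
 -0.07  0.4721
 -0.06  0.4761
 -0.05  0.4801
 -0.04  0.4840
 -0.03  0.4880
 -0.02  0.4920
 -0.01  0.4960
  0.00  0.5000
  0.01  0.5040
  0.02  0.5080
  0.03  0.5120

0.4681

σ√T = 0.21 × 0.5000 = 0.1050
ln(S/K) + (r + σ²/2)T = ln(124/125) + (0.019 + 0.21²/2)·0.25 = -0.0080 + 0.0103 = 0.0022
d₁ = 0.0022 / 0.1050 = 0.0212 which rounds to 0.02
d₂ = d₁ − σ√T = 0.0212 − 0.1050 = -0.0838 which rounds to -0.08
Risk-neutral Pr[S_T > K] = N(d₂) = N(-0.08) = 0.4681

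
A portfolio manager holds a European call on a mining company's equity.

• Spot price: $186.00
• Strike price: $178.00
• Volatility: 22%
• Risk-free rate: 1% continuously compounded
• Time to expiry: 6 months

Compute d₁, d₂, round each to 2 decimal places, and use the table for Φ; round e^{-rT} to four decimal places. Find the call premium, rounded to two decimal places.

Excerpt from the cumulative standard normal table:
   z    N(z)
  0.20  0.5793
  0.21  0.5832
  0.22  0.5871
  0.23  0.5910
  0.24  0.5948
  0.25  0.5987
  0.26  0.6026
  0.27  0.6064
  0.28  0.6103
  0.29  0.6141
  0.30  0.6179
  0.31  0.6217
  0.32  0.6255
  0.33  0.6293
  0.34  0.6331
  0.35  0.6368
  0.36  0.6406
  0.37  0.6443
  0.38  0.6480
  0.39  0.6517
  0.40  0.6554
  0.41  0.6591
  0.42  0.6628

σ√T = 0.22 × 0.7071 = 0.1556
d₁ = [ln(186/178) + (0.01 + 0.22²/2)·0.5] / 0.1556 = [0.0440 + 0.0171] / 0.1556 = 0.3925 ⇒ 0.39
d₂ = d₁ − σ√T = 0.3925 − 0.1556 = 0.2370 ⇒ 0.24
e^(−rT) = e^(−0.01·0.5) = 0.9950
N(d₁) = N(0.39) = 0.6517;  N(d₂) = N(0.24) = 0.5948
C = 186·0.6517 − 178·0.9950·0.5948 = 121.2162 − 105.3450 = 15.8712

$15.87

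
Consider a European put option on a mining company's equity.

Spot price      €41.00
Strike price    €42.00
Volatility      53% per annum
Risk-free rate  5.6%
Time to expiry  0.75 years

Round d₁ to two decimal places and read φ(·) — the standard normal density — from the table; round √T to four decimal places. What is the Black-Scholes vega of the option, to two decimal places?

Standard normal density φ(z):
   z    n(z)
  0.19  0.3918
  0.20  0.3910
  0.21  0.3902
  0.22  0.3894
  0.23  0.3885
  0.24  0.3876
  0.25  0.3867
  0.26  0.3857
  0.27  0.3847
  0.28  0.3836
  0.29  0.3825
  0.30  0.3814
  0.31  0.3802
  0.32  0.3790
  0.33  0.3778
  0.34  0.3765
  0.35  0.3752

σ√T = 0.53·√0.75 = 0.4590
d₁ = [ln(41/42) + (0.056 + 0.53²/2)·0.75] / 0.4590 = [-0.0241 + 0.1473] / 0.4590 = 0.2685 which rounds to 0.27
√T = √0.75 = 0.8660
φ(d₁) = φ(0.27) = 0.3847
vega = S·φ(d₁)·√T = 41·0.3847·0.8660 = 13.6592

13.66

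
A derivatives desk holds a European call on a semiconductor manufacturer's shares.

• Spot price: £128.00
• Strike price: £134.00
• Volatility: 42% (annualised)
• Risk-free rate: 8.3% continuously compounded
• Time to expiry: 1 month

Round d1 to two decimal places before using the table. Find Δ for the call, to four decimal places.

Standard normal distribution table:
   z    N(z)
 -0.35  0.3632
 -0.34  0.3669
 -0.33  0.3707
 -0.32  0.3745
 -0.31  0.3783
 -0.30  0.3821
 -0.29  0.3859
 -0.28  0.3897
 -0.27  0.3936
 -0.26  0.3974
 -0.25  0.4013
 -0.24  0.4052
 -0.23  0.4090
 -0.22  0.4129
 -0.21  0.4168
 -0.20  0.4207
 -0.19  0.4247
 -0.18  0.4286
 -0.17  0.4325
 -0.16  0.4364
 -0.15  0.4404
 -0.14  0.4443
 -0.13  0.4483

σ√T = 0.42·√0.08333 = 0.1212
ln(S/K) + (r + σ²/2)T = ln(128/134) + (0.083 + 0.42²/2)·0.08333 = -0.0458 + 0.0143 = -0.0315
d₁ = -0.0315 / 0.1212 = -0.2602 → -0.26
N(d₁) = N(-0.26) = 0.3974
Δ_call = N(d₁) = 0.3974

0.3974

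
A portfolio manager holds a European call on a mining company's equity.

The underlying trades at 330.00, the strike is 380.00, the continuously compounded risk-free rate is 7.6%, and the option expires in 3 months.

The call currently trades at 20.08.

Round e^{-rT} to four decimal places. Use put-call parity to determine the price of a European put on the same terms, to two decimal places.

e^(−rT) = e^(−0.076·0.25) = 0.9812
Put-call parity: C − P = S − K·e^(−rT) = 330 − 380·0.9812 = 330 − 372.8560 = -42.8560
P = C − (C − P) = 20.08 − (-42.8560) = 62.9360

62.94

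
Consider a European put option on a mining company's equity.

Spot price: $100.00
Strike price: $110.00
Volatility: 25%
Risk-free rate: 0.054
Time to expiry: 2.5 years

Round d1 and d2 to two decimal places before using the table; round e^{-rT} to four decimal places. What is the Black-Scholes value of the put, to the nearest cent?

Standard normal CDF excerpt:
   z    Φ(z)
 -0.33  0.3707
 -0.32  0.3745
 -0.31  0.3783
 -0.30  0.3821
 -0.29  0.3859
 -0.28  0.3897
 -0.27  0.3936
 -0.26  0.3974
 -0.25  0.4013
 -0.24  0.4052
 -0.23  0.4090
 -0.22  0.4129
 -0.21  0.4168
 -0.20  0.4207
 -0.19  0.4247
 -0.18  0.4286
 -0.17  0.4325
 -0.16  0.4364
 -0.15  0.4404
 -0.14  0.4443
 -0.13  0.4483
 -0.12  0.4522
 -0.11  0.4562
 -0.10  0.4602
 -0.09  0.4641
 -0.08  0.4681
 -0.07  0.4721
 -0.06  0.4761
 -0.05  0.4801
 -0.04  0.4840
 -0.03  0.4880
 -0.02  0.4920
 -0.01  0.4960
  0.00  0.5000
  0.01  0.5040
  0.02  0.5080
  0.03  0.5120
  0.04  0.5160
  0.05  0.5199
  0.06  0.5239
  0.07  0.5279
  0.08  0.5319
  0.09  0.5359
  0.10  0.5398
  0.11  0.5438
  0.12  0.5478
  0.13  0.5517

$13.67

T = 2.5;  σ√T = 0.3953
d₁ = [ln(100/110) + (0.054 + 0.25²/2)·2.5] / 0.3953 = [-0.0953 + 0.2131] / 0.3953 = 0.2981 → 0.30
d₂ = d₁ − σ√T = 0.2981 − 0.3953 = -0.0972 → -0.10
e^(−rT) = e^(−0.054·2.5) = 0.8737
P = 110·0.8737·N(0.10) − 100·N(-0.30) = 110·0.8737·0.5398 − 100·0.3821 = 51.8786 − 38.2100 = 13.6686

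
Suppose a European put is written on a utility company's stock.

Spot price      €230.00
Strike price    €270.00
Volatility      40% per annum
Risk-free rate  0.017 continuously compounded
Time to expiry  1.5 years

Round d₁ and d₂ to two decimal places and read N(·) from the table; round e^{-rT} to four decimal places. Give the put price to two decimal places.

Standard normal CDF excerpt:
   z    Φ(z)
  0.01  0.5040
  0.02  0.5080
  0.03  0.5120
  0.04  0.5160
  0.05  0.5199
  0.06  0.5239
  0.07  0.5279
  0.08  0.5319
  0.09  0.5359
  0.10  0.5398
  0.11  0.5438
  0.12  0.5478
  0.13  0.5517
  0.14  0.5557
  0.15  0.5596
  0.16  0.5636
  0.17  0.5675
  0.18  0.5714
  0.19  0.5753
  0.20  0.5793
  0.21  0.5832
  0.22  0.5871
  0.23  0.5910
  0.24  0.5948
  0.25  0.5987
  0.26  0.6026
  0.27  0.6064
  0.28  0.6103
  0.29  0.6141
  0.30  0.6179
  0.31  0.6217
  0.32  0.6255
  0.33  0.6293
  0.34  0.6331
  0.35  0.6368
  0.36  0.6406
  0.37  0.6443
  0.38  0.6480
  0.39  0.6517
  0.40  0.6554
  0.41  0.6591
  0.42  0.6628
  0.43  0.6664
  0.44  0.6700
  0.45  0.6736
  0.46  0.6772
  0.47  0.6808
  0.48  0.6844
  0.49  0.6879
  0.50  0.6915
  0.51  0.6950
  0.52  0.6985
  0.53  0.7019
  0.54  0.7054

T = 1.5;  σ√T = 0.4899
d₁ = [ln(230/270) + (0.017 + 0.4²/2)·1.5] / 0.4899 = [-0.1603 + 0.1455] / 0.4899 = -0.0303 ≈ -0.03
d₂ = d₁ − σ√T = -0.0303 − 0.4899 = -0.5202 ≈ -0.52
e^(−rT) = e^(−0.017·1.5) = 0.9748
P = 270·0.9748·N(0.52) − 230·N(0.03) = 270·0.9748·0.6985 − 230·0.5120 = 183.8424 − 117.7600 = 66.0824

€66.08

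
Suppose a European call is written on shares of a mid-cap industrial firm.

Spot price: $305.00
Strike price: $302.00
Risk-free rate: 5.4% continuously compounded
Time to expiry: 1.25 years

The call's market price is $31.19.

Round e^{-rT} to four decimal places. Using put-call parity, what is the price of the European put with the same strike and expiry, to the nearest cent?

e^(−rT) = e^(−0.054·1.25) = 0.9347
Put-call parity: C − P = S − K·e^(−rT) = 305 − 302·0.9347 = 305 − 282.2794 = 22.7206
P = C − (C − P) = 31.19 − (22.7206) = 8.4694

$8.47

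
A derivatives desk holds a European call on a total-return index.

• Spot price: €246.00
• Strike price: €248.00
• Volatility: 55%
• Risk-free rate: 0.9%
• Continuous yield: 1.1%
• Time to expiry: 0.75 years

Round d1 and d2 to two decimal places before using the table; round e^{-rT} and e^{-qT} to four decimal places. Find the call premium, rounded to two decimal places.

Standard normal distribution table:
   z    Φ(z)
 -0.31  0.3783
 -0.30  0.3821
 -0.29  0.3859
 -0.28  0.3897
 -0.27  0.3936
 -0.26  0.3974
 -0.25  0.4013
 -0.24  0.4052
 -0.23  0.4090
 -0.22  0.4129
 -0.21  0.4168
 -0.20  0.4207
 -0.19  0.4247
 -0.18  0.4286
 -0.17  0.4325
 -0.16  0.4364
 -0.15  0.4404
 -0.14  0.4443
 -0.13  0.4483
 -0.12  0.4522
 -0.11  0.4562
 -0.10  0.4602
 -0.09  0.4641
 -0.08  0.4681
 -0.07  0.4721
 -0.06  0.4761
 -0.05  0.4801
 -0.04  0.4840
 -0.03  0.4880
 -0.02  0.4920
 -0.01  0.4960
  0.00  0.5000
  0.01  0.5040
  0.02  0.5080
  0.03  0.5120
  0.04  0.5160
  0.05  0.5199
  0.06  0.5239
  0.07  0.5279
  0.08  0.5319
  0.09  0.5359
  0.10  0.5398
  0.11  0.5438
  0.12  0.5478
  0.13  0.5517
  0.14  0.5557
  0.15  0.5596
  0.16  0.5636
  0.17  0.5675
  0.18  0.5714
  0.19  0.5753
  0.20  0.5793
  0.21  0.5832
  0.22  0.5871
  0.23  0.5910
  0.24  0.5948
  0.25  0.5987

€45.35

σ√T = 0.55 × 0.8660 = 0.4763
d₁ = [ln(246/248) + (0.009 − 0.011 + 0.55²/2)·0.75] / 0.4763 = [-0.0081 + 0.1119] / 0.4763 = 0.2180 ⇒ 0.22
d₂ = d₁ − σ√T = 0.2180 − 0.4763 = -0.2583 ⇒ -0.26
exp(−qT) = exp(−0.011·0.75) = 0.9918;  exp(−rT) = exp(−0.009·0.75) = 0.9933
C = 246·0.9918·N(0.22) − 248·0.9933·N(-0.26) = 246·0.9918·0.5871 − 248·0.9933·0.3974 = 143.2423 − 97.8949 = 45.3474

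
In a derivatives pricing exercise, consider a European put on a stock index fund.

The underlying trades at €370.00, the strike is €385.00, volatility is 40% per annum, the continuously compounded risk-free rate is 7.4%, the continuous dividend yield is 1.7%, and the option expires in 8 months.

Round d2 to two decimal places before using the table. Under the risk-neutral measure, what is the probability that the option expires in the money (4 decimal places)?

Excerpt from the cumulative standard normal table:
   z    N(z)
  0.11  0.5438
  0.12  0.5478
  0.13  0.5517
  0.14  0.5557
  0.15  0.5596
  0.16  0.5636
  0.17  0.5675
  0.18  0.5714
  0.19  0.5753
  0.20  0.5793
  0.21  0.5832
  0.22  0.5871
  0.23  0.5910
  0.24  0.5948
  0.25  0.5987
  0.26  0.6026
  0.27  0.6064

σ√T = 0.4 × 0.8165 = 0.3266
d₁ = [ln(370/385) + (0.074 − 0.017 + 0.4²/2)·0.6667] / 0.3266 = [-0.0397 + 0.0913] / 0.3266 = 0.1580 ⇒ 0.16
d₂ = d₁ − σ√T = 0.1580 − 0.3266 = -0.1686 ⇒ -0.17
Risk-neutral Pr[S_T < K] = N(−d₂) = N(0.17) = 0.5675

0.5675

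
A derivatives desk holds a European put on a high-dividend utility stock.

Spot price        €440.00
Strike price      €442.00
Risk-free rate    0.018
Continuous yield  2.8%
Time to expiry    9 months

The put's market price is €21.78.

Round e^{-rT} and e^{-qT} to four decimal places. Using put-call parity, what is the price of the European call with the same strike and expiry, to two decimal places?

€16.55

e^(−qT) = e^(−0.028·0.75) = 0.9792;  e^(−rT) = e^(−0.018·0.75) = 0.9866
Put-call parity: C − P = S·e^(−qT) − K·e^(−rT) = 440·0.9792 − 442·0.9866 = 430.8480 − 436.0772 = -5.2292
C = P + (C − P) = 21.78 + (-5.2292) = 16.5508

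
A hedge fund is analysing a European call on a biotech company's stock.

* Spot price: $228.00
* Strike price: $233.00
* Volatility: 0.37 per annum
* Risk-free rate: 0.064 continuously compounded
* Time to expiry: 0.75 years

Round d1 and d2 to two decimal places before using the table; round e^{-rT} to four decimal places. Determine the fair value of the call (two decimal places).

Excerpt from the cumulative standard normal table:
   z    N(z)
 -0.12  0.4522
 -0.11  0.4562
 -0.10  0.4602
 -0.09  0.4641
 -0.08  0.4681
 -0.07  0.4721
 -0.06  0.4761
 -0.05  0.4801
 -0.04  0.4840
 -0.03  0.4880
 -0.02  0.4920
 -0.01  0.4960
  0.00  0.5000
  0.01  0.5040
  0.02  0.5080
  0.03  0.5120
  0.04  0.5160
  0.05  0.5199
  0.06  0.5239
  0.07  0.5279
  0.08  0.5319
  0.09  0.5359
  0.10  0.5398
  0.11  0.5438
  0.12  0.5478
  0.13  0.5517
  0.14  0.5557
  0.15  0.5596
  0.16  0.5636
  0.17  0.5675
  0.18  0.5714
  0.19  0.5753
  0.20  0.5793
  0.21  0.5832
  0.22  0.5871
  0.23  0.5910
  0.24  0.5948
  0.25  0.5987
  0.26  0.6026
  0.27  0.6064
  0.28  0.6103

$31.66

σ√T = 0.37 × 0.8660 = 0.3204
ln(S/K) + (r + σ²/2)T = ln(228/233) + (0.064 + 0.37²/2)·0.75 = -0.0217 + 0.0993 = 0.0776
d₁ = 0.0776 / 0.3204 = 0.2423 ⇒ 0.24
d₂ = d₁ − σ√T = 0.2423 − 0.3204 = -0.0781 ⇒ -0.08
e^(−rT) = e^(−0.064·0.75) = 0.9531
N(d₁) = N(0.24) = 0.5948;  N(d₂) = N(-0.08) = 0.4681
C = 228·0.5948 − 233·0.9531·0.4681 = 135.6144 − 103.9520 = 31.6624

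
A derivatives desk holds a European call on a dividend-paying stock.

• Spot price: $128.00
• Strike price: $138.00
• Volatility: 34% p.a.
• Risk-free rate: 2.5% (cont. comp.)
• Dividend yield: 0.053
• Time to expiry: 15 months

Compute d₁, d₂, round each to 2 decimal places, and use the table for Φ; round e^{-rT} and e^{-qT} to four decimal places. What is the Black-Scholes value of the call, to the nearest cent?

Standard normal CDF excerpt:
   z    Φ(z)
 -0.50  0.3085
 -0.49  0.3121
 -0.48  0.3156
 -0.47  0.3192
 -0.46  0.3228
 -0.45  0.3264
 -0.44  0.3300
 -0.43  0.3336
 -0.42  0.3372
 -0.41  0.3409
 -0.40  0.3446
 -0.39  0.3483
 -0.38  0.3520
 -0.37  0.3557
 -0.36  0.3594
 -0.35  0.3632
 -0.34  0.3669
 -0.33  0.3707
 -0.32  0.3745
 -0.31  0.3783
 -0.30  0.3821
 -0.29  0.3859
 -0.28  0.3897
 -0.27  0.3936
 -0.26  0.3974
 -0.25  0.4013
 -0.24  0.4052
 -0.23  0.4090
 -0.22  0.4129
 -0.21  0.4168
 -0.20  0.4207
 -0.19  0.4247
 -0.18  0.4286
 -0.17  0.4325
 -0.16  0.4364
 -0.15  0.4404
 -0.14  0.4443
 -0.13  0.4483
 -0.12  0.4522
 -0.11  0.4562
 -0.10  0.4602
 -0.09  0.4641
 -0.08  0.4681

σ√T = 0.34·√1.25 = 0.3801
ln(S/K) + (r − q + σ²/2)T = ln(128/138) + (0.025 − 0.053 + 0.34²/2)·1.25 = -0.0752 + 0.0373 = -0.0380
d₁ = -0.0380 / 0.3801 = -0.0999 ⇒ -0.10
d₂ = d₁ − σ√T = -0.0999 − 0.3801 = -0.4800 ⇒ -0.48
exp(−qT) = exp(−0.053·1.25) = 0.9359;  exp(−rT) = exp(−0.025·1.25) = 0.9692
N(d₁) = N(-0.10) = 0.4602;  N(d₂) = N(-0.48) = 0.3156
C = 128·0.9359·0.4602 − 138·0.9692·0.3156 = 55.1298 − 42.2114 = 12.9184

$12.92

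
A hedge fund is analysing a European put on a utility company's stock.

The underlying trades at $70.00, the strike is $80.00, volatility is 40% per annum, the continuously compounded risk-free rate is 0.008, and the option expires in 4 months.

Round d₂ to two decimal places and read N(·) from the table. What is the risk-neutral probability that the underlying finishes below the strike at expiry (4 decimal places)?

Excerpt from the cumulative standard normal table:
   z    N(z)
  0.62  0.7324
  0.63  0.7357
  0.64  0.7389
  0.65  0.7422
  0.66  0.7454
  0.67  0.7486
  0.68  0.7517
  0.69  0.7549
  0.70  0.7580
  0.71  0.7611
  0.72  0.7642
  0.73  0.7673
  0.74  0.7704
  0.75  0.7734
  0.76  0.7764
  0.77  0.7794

σ√T = 0.4 × 0.5774 = 0.2309
d₁ = [ln(70/80) + (0.008 + ½·0.4²)·0.3333] / (σ√T) = (-0.1335 + 0.0293) / 0.2309 = -0.4512 ≈ -0.45
d₂ = -0.4512 − 0.2309 = -0.6821 ≈ -0.68
Pr(exercise) under Q = N(−d₂) = N(0.68) = 0.7517

0.7517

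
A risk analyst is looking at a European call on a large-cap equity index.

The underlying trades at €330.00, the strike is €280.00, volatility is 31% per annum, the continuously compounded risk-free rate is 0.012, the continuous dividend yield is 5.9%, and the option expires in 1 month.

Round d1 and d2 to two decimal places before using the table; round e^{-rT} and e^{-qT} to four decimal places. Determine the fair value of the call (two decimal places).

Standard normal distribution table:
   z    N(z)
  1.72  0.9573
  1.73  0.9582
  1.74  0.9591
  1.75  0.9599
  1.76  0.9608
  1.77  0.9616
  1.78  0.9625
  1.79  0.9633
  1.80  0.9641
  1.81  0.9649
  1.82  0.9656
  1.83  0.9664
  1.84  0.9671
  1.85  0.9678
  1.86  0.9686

€49.08

T = 0.08333;  σ√T = 0.0895
ln(S/K) + (r − q + σ²/2)T = ln(330/280) + (0.012 − 0.059 + 0.31²/2)·0.08333 = 0.1643 + 0.0001 = 0.1644
d₁ = 0.1644 / 0.0895 = 1.8370 → 1.84
d₂ = d₁ − σ√T = 1.8370 − 0.0895 = 1.7475 → 1.75
exp(−qT) = exp(−0.059·0.08333) = 0.9951;  exp(−rT) = exp(−0.012·0.08333) = 0.9990
N(d₁) = N(1.84) = 0.9671;  N(d₂) = N(1.75) = 0.9599
C = 330·0.9951·0.9671 − 280·0.9990·0.9599 = 317.5792 − 268.5032 = 49.0760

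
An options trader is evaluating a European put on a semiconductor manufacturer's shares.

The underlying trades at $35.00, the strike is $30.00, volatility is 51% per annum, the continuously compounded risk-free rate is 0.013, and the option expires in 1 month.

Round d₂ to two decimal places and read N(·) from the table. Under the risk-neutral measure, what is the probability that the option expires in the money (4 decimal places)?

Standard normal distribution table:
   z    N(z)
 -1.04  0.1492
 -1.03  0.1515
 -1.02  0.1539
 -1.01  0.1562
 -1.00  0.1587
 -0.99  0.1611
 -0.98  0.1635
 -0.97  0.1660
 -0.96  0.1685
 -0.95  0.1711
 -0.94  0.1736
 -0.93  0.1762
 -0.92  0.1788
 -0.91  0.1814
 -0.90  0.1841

0.1635

σ√T = 0.51·√0.08333 = 0.1472
ln(S/K) + (r + σ²/2)T = ln(35/30) + (0.013 + 0.51²/2)·0.08333 = 0.1542 + 0.0119 = 0.1661
d₁ = 0.1661 / 0.1472 = 1.1280 ⇒ 1.13
d₂ = d₁ − σ√T = 1.1280 − 0.1472 = 0.9808 ⇒ 0.98
Risk-neutral Pr[S_T < K] = N(−d₂) = N(-0.98) = 0.1635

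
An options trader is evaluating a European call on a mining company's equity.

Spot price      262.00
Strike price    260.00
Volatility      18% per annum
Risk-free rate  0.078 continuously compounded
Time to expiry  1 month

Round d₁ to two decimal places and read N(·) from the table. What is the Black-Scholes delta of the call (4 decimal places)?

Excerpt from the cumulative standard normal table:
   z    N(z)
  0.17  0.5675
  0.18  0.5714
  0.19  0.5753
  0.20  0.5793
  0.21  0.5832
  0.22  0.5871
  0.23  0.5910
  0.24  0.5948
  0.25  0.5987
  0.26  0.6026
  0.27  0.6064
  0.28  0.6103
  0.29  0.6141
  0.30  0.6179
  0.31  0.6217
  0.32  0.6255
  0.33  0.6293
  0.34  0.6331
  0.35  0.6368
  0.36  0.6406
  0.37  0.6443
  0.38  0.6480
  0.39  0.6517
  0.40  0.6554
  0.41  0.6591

T = 0.08333;  σ√T = 0.0520
d₁ = [ln(262/260) + (0.078 + ½·0.18²)·0.08333] / (σ√T) = (0.0077 + 0.0078) / 0.0520 = 0.2985 ⇒ 0.30
N(d₁) = N(0.30) = 0.6179
Δ_call = N(d₁) = 0.6179

0.6179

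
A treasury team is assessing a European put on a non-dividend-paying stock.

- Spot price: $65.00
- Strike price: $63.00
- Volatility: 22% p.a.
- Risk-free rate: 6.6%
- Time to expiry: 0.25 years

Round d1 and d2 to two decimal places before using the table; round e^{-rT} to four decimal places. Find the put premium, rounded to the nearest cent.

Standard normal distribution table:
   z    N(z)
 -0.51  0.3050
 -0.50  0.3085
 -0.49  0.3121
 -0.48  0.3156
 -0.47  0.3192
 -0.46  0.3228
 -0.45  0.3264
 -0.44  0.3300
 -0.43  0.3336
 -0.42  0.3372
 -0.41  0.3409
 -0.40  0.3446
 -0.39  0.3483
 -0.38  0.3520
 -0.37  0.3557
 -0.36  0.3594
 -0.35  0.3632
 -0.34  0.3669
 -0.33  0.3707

$1.53

T = 0.25;  σ√T = 0.1100
d₁ = [ln(65/63) + (0.066 + 0.22²/2)·0.25] / 0.1100 = [0.0313 + 0.0226] / 0.1100 = 0.4891 ≈ 0.49
d₂ = d₁ − σ√T = 0.4891 − 0.1100 = 0.3791 ≈ 0.38
exp(−rT) = exp(−0.066·0.25) = 0.9836
N(−d₂) = N(-0.38) = 0.3520;  N(−d₁) = N(-0.49) = 0.3121
P = 63·0.9836·0.3520 − 65·0.3121 = 21.8123 − 20.2865 = 1.5258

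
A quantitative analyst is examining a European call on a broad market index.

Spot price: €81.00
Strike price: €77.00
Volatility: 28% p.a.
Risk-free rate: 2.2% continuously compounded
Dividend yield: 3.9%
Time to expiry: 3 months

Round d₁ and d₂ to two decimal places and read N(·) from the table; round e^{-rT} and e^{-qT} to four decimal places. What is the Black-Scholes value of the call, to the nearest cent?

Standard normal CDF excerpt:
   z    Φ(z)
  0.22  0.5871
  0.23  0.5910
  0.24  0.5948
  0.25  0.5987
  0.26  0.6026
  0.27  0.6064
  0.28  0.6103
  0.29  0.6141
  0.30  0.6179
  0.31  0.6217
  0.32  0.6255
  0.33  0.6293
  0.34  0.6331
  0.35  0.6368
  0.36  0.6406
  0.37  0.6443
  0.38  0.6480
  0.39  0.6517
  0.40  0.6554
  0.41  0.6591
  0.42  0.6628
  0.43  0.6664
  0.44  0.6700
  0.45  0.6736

€6.43

T = 0.25;  σ√T = 0.1400
d₁ = [ln(81/77) + (0.022 − 0.039 + 0.28²/2)·0.25] / 0.1400 = [0.0506 + 0.0056] / 0.1400 = 0.4014 ⇒ 0.40
d₂ = d₁ − σ√T = 0.4014 − 0.1400 = 0.2614 ⇒ 0.26
exp(−qT) = exp(−0.039·0.25) = 0.9903;  exp(−rT) = exp(−0.022·0.25) = 0.9945
N(d₁) = N(0.40) = 0.6554;  N(d₂) = N(0.26) = 0.6026
C = 81·0.9903·0.6554 − 77·0.9945·0.6026 = 52.5725 − 46.1450 = 6.4275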